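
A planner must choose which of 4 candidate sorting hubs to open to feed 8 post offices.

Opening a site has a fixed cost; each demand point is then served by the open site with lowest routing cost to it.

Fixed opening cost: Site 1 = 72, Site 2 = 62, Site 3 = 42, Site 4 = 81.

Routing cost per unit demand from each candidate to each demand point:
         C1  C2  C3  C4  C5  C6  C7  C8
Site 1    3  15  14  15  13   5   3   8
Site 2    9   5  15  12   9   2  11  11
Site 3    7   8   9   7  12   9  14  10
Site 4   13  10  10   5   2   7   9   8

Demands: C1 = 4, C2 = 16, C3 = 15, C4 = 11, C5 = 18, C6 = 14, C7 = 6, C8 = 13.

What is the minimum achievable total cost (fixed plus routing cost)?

686

Open {Site 2, Site 4}: assign each demand point to its cheapest open site.
  C1→Site 2 4×9=36, C2→Site 2 16×5=80, C3→Site 4 15×10=150, C4→Site 4 11×5=55, C5→Site 4 18×2=36, C6→Site 2 14×2=28, C7→Site 4 6×9=54, C8→Site 4 13×8=104
  routing cost 543, fixed 143 → total 686.
Compare {Site 1, Site 2, Site 4}: routing cost 483 + fixed 215 = 698.
Compare {Site 2, Site 3, Site 4}: routing cost 520 + fixed 185 = 705.
Compare {Site 1, Site 2, Site 3, Site 4}: routing cost 468 + fixed 257 = 725.
All other subsets cost ≥ 698. Minimum total cost: 686.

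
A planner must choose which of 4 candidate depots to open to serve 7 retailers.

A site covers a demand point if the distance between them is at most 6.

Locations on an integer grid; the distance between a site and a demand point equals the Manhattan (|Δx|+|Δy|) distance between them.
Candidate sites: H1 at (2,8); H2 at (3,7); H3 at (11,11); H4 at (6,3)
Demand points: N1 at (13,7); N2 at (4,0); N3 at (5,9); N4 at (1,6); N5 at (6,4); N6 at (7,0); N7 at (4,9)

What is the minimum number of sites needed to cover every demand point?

3

Coverage sets (demand points within 6 of each site):
  H1: {N3, N4, N7}
  H2: {N3, N4, N5, N7}
  H3: {N1}
  H4: {N2, N5, N6}
No 2 sites suffice: every size-2 union leaves at least one demand point uncovered.
But {H1, H3, H4} covers everything, so the minimum is 3.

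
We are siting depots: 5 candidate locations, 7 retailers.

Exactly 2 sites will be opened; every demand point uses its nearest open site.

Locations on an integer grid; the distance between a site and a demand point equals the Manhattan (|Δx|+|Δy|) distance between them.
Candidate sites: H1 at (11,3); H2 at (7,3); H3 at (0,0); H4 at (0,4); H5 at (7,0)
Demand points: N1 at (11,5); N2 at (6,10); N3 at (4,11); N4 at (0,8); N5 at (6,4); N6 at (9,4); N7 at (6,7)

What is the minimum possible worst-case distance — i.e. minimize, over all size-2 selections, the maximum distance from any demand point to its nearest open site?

Open {H2, H3}.
  Farthest demand point is N3 at distance 11 (to H2); all others are ≤ 11.
With {H2, H4} the worst case is 11.
With {H4, H5} the worst case is 11.
No size-2 selection achieves below 11.

11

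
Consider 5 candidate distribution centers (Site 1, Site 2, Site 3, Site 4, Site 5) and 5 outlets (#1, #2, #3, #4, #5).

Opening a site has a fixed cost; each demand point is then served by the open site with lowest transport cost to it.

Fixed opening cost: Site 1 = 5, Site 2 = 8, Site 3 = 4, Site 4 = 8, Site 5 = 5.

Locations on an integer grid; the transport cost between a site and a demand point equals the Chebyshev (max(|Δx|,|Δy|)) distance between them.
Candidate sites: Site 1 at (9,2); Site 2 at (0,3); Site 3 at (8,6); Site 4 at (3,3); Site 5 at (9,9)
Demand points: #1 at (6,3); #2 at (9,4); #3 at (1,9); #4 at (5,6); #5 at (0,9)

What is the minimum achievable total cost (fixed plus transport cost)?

27

Open {Site 3}: assign each demand point to its cheapest open site.
  #1→Site 3 3, #2→Site 3 2, #3→Site 3 7, #4→Site 3 3, #5→Site 3 8
  transport cost 23, fixed 4 → total 27.
Compare {Site 1}: transport cost 26 + fixed 5 = 31.
Compare {Site 4}: transport cost 24 + fixed 8 = 32.
Compare {Site 1, Site 3}: transport cost 23 + fixed 9 = 32.
All other subsets cost ≥ 31. Minimum total cost: 27.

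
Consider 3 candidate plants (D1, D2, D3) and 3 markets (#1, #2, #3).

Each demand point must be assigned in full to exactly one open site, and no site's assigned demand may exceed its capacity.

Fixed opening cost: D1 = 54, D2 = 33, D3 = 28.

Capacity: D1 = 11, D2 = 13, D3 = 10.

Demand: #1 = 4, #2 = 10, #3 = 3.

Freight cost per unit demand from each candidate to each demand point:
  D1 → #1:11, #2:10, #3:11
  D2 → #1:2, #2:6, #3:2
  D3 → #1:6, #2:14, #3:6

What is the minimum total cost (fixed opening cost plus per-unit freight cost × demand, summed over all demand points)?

151

Open {D2, D3}; cheapest assignment that respects the capacities:
  D2 (cap 13, load 13): #2, #3 — cost 10×6 + 3×2 = 66
  D3 (cap 10, load 4): #1 — cost 4×6 = 24
  Shipping 90, fixed 61 → total 151.
  Any other capacity-feasible assignment to {D2, D3} ships for at least 90.
Compare {D1, D2}: its best feasible assignment gives total 197.
Compare {D1, D2, D3}: its best feasible assignment gives total 205.
Every other set of open sites that can feasibly serve all demand totals ≥ 197 even under its best assignment. Minimum: 151.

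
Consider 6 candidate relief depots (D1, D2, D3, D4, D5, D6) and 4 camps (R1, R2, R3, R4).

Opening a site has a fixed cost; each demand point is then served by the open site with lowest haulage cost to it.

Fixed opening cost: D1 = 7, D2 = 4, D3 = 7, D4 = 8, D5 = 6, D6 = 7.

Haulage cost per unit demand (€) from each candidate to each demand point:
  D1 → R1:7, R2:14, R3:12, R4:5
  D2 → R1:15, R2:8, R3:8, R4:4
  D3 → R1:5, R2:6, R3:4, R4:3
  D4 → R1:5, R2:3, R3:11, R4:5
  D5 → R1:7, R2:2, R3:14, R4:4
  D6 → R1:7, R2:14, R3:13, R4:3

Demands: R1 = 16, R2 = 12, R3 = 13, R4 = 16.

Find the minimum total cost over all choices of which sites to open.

Open {D3, D5}: assign each demand point to its cheapest open site.
  R1→D3 16×5=80, R2→D5 12×2=24, R3→D3 13×4=52, R4→D3 16×3=48
  haulage cost 204, fixed 13 → total 217.
Compare {D2, D3, D5}: haulage cost 204 + fixed 17 = 221.
Compare {D1, D3, D5}: haulage cost 204 + fixed 20 = 224.
Compare {D3, D5, D6}: haulage cost 204 + fixed 20 = 224.
All other subsets cost ≥ 221. Minimum total cost: 217.

217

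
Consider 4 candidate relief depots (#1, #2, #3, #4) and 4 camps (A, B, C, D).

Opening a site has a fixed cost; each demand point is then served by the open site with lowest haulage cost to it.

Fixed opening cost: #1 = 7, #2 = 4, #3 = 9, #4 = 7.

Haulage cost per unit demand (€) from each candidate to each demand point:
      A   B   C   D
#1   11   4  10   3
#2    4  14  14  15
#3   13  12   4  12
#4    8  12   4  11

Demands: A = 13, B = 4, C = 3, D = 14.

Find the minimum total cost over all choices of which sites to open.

140

Open {#1, #2, #4}: assign each demand point to its cheapest open site.
  A→#2 13×4=52, B→#1 4×4=16, C→#4 3×4=12, D→#1 14×3=42
  haulage cost 122, fixed 18 → total 140.
Compare {#1, #2, #3}: haulage cost 122 + fixed 20 = 142.
Compare {#1, #2, #3, #4}: haulage cost 122 + fixed 27 = 149.
Compare {#1, #2}: haulage cost 140 + fixed 11 = 151.
All other subsets cost ≥ 142. Minimum total cost: 140.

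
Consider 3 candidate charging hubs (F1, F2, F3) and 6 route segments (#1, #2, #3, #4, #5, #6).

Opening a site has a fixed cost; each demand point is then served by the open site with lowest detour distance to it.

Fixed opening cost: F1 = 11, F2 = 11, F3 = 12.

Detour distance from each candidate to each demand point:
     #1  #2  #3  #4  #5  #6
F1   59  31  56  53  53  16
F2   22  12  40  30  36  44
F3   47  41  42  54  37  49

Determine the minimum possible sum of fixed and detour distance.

Open {F1, F2}: assign each demand point to its cheapest open site.
  #1→F2 22, #2→F2 12, #3→F2 40, #4→F2 30, #5→F2 36, #6→F1 16
  detour distance 156, fixed 22 → total 178.
Compare {F1, F2, F3}: detour distance 156 + fixed 34 = 190.
Compare {F2}: detour distance 184 + fixed 11 = 195.
Compare {F2, F3}: detour distance 184 + fixed 23 = 207.
All other subsets cost ≥ 190. Minimum total cost: 178.

178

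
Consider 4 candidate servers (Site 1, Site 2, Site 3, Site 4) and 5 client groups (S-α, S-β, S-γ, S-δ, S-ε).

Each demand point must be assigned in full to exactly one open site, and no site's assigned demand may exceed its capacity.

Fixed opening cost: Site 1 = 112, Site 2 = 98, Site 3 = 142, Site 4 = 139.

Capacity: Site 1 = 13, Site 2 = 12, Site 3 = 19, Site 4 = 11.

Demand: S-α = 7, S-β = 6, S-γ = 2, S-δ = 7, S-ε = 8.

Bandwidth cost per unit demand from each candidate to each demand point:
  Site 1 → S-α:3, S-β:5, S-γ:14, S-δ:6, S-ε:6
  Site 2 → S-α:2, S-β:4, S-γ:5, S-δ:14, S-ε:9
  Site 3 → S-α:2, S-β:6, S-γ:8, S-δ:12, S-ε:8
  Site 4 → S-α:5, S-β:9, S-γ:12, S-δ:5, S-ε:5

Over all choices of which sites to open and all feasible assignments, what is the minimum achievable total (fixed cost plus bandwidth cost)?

Open {Site 1, Site 3}; cheapest assignment that respects the capacities:
  Site 1 (cap 13, load 13): S-β, S-δ — cost 6×5 + 7×6 = 72
  Site 3 (cap 19, load 17): S-α, S-γ, S-ε — cost 7×2 + 2×8 + 8×8 = 94
  Shipping 166, fixed 254 → total 420.
  Any other capacity-feasible assignment to {Site 1, Site 3} ships for at least 166.
Compare {Site 1, Site 2, Site 4}: its best feasible assignment gives total 485.
Compare {Site 1, Site 2, Site 3}: its best feasible assignment gives total 506.
Every other set of open sites that can feasibly serve all demand totals ≥ 485 even under its best assignment. Minimum: 420.

420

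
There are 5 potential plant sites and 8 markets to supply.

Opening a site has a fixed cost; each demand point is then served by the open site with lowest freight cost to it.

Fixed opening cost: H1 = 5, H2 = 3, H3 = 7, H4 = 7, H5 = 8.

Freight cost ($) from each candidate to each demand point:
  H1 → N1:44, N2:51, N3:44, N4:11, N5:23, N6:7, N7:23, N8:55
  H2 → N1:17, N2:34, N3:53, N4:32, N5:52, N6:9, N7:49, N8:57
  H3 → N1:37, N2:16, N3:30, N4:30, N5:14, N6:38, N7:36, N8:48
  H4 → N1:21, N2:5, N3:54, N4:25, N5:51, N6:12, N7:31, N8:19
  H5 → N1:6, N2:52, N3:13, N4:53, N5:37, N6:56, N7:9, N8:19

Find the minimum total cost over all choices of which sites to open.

111

Open {H1, H3, H4, H5}: assign each demand point to its cheapest open site.
  N1→H5 6, N2→H4 5, N3→H5 13, N4→H1 11, N5→H3 14, N6→H1 7, N7→H5 9, N8→H4 19
  freight cost 84, fixed 27 → total 111.
Compare {H1, H4, H5}: freight cost 93 + fixed 20 = 113.
Compare {H1, H2, H3, H4, H5}: freight cost 84 + fixed 30 = 114.
Compare {H1, H3, H5}: freight cost 95 + fixed 20 = 115.
All other subsets cost ≥ 113. Minimum total cost: 111.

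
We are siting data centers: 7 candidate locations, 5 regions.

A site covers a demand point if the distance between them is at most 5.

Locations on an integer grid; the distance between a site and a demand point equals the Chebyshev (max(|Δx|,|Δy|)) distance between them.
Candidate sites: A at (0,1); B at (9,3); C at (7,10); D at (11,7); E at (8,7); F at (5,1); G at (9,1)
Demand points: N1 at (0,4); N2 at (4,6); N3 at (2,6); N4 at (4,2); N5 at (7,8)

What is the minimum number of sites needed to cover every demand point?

Coverage sets (demand points within 5 of each site):
  A: {N1, N2, N3, N4}
  B: {N2, N4, N5}
  C: {N2, N3, N5}
  D: {N5}
  E: {N2, N4, N5}
  F: {N1, N2, N3, N4}
  G: {N2, N4}
No single site covers all 5 demand points.
But {A, B} covers everything, so the minimum is 2.

2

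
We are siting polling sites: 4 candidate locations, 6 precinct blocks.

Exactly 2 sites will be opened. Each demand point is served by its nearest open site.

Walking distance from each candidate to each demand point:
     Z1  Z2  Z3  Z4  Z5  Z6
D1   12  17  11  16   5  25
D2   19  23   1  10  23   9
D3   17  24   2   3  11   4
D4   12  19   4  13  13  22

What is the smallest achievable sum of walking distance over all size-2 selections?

Open {D1, D3}.
  Z1→D1 12, Z2→D1 17, Z3→D3 2, Z4→D3 3, Z5→D1 5, Z6→D3 4  ⇒ total 43.
Compare {D3, D4}: total 51.
Compare {D1, D2}: total 54.
No size-2 selection does better; minimum is 43.

43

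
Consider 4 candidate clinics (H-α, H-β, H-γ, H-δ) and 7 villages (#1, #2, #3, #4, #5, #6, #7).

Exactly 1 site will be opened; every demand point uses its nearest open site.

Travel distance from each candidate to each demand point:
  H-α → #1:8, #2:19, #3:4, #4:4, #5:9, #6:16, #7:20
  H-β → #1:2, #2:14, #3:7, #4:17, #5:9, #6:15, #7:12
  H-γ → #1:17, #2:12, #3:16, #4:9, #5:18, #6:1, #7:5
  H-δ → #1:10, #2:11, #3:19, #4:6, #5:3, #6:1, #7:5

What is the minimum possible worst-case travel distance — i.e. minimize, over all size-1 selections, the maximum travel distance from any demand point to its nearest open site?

17

Open {H-β}.
  Farthest demand point is #4 at travel distance 17 (to H-β); all others are ≤ 17.
With {H-γ} the worst case is 18.
With {H-δ} the worst case is 19.
No size-1 selection achieves below 17.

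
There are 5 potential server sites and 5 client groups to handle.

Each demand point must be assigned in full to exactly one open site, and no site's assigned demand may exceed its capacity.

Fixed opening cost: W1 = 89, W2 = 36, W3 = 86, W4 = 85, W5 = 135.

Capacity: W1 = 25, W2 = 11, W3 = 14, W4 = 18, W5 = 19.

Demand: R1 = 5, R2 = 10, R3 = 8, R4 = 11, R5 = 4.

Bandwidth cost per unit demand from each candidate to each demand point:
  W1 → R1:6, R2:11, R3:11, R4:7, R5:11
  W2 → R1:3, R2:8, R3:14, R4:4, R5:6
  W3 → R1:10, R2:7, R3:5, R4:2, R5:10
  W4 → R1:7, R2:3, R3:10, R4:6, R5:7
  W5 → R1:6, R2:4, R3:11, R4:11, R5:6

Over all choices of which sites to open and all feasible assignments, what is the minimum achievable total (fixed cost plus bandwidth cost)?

Open {W2, W3, W4}; cheapest assignment that respects the capacities:
  W2 (cap 11, load 9): R1, R5 — cost 5×3 + 4×6 = 39
  W3 (cap 14, load 11): R4 — cost 11×2 = 22
  W4 (cap 18, load 18): R2, R3 — cost 10×3 + 8×10 = 110
  Shipping 171, fixed 207 → total 378.
  Any other capacity-feasible assignment to {W2, W3, W4} ships for at least 171.
Compare {W1, W4}: its best feasible assignment gives total 427.
Compare {W1, W2, W4}: its best feasible assignment gives total 430.
Every other set of open sites that can feasibly serve all demand totals ≥ 427 even under its best assignment. Minimum: 378.

378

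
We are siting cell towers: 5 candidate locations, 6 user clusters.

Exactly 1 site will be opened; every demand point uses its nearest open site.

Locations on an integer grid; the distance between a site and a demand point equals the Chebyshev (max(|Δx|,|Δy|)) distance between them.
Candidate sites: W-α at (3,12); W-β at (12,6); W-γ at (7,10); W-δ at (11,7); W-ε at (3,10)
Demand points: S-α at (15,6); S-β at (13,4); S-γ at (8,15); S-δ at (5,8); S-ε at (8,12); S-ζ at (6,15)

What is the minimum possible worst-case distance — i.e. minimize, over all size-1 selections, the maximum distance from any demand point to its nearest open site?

8

Open {W-γ}.
  Farthest demand point is S-α at distance 8 (to W-γ); all others are ≤ 8.
With {W-δ} the worst case is 8.
With {W-β} the worst case is 9.
No size-1 selection achieves below 8.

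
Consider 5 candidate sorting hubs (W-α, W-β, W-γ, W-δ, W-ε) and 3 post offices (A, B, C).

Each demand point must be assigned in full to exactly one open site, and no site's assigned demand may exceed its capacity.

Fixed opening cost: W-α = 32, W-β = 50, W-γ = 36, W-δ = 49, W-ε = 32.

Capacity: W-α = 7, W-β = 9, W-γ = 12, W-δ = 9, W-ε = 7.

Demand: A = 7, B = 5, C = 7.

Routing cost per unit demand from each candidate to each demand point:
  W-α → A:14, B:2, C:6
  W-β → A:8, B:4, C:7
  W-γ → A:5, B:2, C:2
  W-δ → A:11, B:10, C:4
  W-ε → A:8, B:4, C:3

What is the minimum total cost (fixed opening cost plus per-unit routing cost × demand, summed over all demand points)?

134

Open {W-γ, W-ε}; cheapest assignment that respects the capacities:
  W-γ (cap 12, load 12): A, B — cost 7×5 + 5×2 = 45
  W-ε (cap 7, load 7): C — cost 7×3 = 21
  Shipping 66, fixed 68 → total 134.
  Any other capacity-feasible assignment to {W-γ, W-ε} ships for at least 66.
Compare {W-α, W-γ}: its best feasible assignment gives total 155.
Compare {W-γ, W-δ}: its best feasible assignment gives total 158.
Every other set of open sites that can feasibly serve all demand totals ≥ 155 even under its best assignment. Minimum: 134.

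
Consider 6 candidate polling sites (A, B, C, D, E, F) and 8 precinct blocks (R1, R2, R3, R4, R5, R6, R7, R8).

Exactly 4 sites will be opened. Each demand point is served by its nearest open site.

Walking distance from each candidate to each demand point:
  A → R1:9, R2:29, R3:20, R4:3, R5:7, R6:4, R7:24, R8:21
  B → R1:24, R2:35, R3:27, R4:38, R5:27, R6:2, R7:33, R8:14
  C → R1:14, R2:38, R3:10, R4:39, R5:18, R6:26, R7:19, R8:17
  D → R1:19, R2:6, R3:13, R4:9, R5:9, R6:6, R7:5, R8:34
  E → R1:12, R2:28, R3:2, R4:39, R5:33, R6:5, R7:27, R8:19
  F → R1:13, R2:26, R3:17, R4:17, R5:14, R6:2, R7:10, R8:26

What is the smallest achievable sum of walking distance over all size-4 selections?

48

Open {A, B, D, E}.
  R1→A 9, R2→D 6, R3→E 2, R4→A 3, R5→A 7, R6→B 2, R7→D 5, R8→B 14  ⇒ total 48.
Compare {A, C, D, E}: total 53.
Compare {A, D, E, F}: total 53.
No size-4 selection does better; minimum is 48.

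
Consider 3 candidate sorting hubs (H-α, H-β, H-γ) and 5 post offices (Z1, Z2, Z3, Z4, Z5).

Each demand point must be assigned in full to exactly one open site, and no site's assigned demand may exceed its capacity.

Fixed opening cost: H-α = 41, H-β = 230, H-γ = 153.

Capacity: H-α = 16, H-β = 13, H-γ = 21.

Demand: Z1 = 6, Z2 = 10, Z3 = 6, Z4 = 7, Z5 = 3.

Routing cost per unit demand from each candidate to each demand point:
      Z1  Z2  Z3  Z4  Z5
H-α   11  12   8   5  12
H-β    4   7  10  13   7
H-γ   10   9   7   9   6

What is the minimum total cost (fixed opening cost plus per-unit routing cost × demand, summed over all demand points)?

445

Open {H-α, H-γ}; cheapest assignment that respects the capacities:
  H-α (cap 16, load 13): Z3, Z4 — cost 6×8 + 7×5 = 83
  H-γ (cap 21, load 19): Z1, Z2, Z5 — cost 6×10 + 10×9 + 3×6 = 168
  Shipping 251, fixed 194 → total 445.
  Any other capacity-feasible assignment to {H-α, H-γ} ships for at least 251.
Compare {H-α, H-β, H-γ}: its best feasible assignment gives total 633.
Compare {H-β, H-γ}: its best feasible assignment gives total 638.
Every other set of open sites that can feasibly serve all demand totals ≥ 633 even under its best assignment. Minimum: 445.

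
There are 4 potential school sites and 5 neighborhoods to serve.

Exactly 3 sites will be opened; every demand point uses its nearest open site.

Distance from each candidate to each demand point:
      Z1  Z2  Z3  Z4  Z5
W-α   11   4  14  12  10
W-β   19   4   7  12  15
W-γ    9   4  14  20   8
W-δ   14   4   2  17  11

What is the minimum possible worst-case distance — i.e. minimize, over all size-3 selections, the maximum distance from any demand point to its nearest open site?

12

Open {W-α, W-β, W-γ}.
  Farthest demand point is Z4 at distance 12 (to W-α); all others are ≤ 12.
With {W-α, W-β, W-δ} the worst case is 12.
With {W-α, W-γ, W-δ} the worst case is 12.
No size-3 selection achieves below 12.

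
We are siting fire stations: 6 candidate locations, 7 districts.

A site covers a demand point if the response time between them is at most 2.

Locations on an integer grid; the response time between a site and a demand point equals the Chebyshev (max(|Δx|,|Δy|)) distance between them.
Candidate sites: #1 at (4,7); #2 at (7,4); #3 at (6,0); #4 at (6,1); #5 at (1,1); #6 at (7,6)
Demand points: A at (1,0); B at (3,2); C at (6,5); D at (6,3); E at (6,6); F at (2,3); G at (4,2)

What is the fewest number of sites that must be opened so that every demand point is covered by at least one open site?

Coverage sets (demand points within 2 of each site):
  #1: {C, E}
  #2: {C, D, E}
  #3: {G}
  #4: {D, G}
  #5: {A, B, F}
  #6: {C, E}
No 2 sites suffice: every size-2 union leaves at least one demand point uncovered.
But {#1, #4, #5} covers everything, so the minimum is 3.

3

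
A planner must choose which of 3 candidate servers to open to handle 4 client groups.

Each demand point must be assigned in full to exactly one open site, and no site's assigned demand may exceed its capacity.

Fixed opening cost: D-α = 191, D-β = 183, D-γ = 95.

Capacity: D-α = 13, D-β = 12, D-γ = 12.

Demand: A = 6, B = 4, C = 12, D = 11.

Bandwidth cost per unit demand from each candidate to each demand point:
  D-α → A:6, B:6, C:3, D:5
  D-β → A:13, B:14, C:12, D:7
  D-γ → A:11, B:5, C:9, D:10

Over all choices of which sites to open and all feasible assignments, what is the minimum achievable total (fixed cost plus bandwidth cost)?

668

Open {D-α, D-β, D-γ}; cheapest assignment that respects the capacities:
  D-α (cap 13, load 12): C — cost 12×3 = 36
  D-β (cap 12, load 11): D — cost 11×7 = 77
  D-γ (cap 12, load 10): A, B — cost 6×11 + 4×5 = 86
  Shipping 199, fixed 469 → total 668.
  Any other capacity-feasible assignment to {D-α, D-β, D-γ} ships for at least 199.
Total demand is 33 and no other set of sites has combined capacity ≥ 33, so {D-α, D-β, D-γ} is the only feasible choice of open sites. Minimum: 668.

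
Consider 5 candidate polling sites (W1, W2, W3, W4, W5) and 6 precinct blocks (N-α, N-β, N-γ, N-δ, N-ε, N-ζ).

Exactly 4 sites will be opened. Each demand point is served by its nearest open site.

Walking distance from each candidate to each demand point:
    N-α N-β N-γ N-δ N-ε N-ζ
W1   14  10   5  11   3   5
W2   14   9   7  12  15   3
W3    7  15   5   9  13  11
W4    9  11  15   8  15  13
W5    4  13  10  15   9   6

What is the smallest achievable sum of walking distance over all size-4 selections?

32

Open {W1, W2, W4, W5}.
  N-α→W5 4, N-β→W2 9, N-γ→W1 5, N-δ→W4 8, N-ε→W1 3, N-ζ→W2 3  ⇒ total 32.
Compare {W1, W2, W3, W5}: total 33.
Compare {W1, W2, W3, W4}: total 35.
No size-4 selection does better; minimum is 32.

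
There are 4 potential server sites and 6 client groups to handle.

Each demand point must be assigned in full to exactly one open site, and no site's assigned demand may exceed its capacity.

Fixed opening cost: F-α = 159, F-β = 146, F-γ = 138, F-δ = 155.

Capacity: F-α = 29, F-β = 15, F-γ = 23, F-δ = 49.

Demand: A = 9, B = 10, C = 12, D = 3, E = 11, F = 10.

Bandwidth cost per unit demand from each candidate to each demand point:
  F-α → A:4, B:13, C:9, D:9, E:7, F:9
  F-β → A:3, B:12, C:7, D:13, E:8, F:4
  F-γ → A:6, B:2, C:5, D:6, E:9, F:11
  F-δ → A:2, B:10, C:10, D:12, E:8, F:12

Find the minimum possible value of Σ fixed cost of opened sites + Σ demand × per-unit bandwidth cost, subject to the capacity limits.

Open {F-γ, F-δ}; cheapest assignment that respects the capacities:
  F-γ (cap 23, load 22): B, C — cost 10×2 + 12×5 = 80
  F-δ (cap 49, load 33): A, D, E, F — cost 9×2 + 3×12 + 11×8 + 10×12 = 262
  Shipping 342, fixed 293 → total 635.
  Any other capacity-feasible assignment to {F-γ, F-δ} ships for at least 342.
Compare {F-β, F-γ, F-δ}: its best feasible assignment gives total 701.
Compare {F-β, F-δ}: its best feasible assignment gives total 703.
Every other set of open sites that can feasibly serve all demand totals ≥ 701 even under its best assignment. Minimum: 635.

635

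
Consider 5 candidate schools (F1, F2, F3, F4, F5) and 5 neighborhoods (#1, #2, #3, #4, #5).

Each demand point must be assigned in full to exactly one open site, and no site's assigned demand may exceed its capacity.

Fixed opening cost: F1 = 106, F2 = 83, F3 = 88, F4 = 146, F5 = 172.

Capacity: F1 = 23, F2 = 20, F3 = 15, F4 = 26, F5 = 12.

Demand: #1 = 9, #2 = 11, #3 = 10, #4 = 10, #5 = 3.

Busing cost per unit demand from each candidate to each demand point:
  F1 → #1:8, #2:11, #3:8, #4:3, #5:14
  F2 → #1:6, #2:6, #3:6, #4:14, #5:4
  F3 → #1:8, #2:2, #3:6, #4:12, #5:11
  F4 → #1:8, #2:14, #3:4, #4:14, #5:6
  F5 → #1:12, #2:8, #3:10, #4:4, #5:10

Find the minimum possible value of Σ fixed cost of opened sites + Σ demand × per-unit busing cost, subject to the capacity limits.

Open {F1, F2}; cheapest assignment that respects the capacities:
  F1 (cap 23, load 23): #3, #4, #5 — cost 10×8 + 10×3 + 3×14 = 152
  F2 (cap 20, load 20): #1, #2 — cost 9×6 + 11×6 = 120
  Shipping 272, fixed 189 → total 461.
  Any other capacity-feasible assignment to {F1, F2} ships for at least 272.
Compare {F1, F2, F3}: its best feasible assignment gives total 473.
Compare {F1, F3, F4}: its best feasible assignment gives total 522.
Every other set of open sites that can feasibly serve all demand totals ≥ 473 even under its best assignment. Minimum: 461.

461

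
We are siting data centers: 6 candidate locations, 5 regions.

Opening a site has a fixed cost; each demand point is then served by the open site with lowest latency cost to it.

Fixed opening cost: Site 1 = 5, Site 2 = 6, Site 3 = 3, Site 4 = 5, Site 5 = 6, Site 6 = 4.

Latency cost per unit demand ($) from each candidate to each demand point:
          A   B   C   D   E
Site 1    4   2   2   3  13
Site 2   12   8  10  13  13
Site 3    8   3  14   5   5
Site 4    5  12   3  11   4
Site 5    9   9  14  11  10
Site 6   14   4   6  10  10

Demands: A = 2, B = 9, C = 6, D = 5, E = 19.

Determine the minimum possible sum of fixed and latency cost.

Open {Site 1, Site 4}: assign each demand point to its cheapest open site.
  A→Site 1 2×4=8, B→Site 1 9×2=18, C→Site 1 6×2=12, D→Site 1 5×3=15, E→Site 4 19×4=76
  latency cost 129, fixed 10 → total 139.
Compare {Site 1, Site 3, Site 4}: latency cost 129 + fixed 13 = 142.
Compare {Site 1, Site 4, Site 6}: latency cost 129 + fixed 14 = 143.
Compare {Site 1, Site 2, Site 4}: latency cost 129 + fixed 16 = 145.
All other subsets cost ≥ 142. Minimum total cost: 139.

139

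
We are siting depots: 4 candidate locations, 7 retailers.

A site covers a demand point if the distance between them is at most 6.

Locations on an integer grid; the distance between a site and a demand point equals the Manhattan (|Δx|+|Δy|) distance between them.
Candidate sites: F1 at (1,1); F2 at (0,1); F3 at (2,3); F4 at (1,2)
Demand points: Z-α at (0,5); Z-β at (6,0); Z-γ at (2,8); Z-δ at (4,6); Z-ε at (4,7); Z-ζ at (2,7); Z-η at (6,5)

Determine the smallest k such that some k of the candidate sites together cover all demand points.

Coverage sets (demand points within 6 of each site):
  F1: {Z-α, Z-β}
  F2: {Z-α}
  F3: {Z-α, Z-γ, Z-δ, Z-ε, Z-ζ, Z-η}
  F4: {Z-α, Z-ζ}
No single site covers all 7 demand points.
But {F1, F3} covers everything, so the minimum is 2.

2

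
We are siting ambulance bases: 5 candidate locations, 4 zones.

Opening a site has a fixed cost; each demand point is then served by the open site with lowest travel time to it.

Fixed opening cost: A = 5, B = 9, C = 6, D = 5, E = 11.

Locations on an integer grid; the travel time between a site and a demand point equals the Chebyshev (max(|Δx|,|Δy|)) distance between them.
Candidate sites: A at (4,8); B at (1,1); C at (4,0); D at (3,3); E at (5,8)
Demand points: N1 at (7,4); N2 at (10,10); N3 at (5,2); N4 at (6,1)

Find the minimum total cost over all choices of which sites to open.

21

Open {D}: assign each demand point to its cheapest open site.
  N1→D 4, N2→D 7, N3→D 2, N4→D 3
  travel time 16, fixed 5 → total 21.
Compare {C}: travel time 18 + fixed 6 = 24.
Compare {A, C}: travel time 14 + fixed 11 = 25.
Compare {A, D}: travel time 15 + fixed 10 = 25.
All other subsets cost ≥ 24. Minimum total cost: 21.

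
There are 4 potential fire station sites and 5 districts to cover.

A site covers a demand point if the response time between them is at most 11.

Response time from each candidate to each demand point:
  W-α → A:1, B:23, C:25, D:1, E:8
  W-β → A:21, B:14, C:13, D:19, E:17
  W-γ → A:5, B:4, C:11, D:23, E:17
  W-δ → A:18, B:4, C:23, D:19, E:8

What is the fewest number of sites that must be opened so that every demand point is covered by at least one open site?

Coverage sets (demand points within 11 of each site):
  W-α: {A, D, E}
  W-β: {}
  W-γ: {A, B, C}
  W-δ: {B, E}
No single site covers all 5 demand points.
But {W-α, W-γ} covers everything, so the minimum is 2.

2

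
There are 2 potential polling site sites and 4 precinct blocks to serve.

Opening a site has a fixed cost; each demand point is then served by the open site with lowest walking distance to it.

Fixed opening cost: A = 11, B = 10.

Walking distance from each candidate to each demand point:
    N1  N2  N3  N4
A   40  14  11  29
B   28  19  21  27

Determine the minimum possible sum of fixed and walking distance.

Open {A, B}: assign each demand point to its cheapest open site.
  N1→B 28, N2→A 14, N3→A 11, N4→B 27
  walking distance 80, fixed 21 → total 101.
Compare {A}: walking distance 94 + fixed 11 = 105.
Compare {B}: walking distance 95 + fixed 10 = 105.

101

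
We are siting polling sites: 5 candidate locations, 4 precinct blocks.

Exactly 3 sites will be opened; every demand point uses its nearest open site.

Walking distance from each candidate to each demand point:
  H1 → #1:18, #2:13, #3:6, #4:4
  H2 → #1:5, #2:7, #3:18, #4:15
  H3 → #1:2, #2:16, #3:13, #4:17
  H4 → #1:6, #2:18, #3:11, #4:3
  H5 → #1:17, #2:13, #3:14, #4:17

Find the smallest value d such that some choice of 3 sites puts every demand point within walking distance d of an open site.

Open {H1, H2, H3}.
  Farthest demand point is #2 at walking distance 7 (to H2); all others are ≤ 7.
With {H1, H2, H4} the worst case is 7.
With {H1, H2, H5} the worst case is 7.
No size-3 selection achieves below 7.

7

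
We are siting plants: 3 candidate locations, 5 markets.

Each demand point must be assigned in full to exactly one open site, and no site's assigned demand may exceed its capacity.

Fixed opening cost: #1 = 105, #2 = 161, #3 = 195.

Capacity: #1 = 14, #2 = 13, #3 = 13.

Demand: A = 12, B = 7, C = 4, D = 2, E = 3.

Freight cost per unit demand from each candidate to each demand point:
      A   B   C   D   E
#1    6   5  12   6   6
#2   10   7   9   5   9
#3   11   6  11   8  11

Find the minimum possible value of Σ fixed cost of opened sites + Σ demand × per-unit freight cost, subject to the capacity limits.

Open {#1, #2, #3}; cheapest assignment that respects the capacities:
  #1 (cap 14, load 12): A — cost 12×6 = 72
  #2 (cap 13, load 9): C, D, E — cost 4×9 + 2×5 + 3×9 = 73
  #3 (cap 13, load 7): B — cost 7×6 = 42
  Shipping 187, fixed 461 → total 648.
  Any other capacity-feasible assignment to {#1, #2, #3} ships for at least 187.
Total demand is 28 and no other set of sites has combined capacity ≥ 28, so {#1, #2, #3} is the only feasible choice of open sites. Minimum: 648.

648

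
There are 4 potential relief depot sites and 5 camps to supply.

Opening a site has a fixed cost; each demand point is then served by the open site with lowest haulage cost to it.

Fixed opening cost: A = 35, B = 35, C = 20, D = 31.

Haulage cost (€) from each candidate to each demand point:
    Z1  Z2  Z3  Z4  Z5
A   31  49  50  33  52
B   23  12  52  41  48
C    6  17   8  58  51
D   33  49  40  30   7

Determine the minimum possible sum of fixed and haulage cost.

119

Open {C, D}: assign each demand point to its cheapest open site.
  Z1→C 6, Z2→C 17, Z3→C 8, Z4→D 30, Z5→D 7
  haulage cost 68, fixed 51 → total 119.
Compare {B, C, D}: haulage cost 63 + fixed 86 = 149.
Compare {A, C, D}: haulage cost 68 + fixed 86 = 154.
Compare {C}: haulage cost 140 + fixed 20 = 160.
All other subsets cost ≥ 149. Minimum total cost: 119.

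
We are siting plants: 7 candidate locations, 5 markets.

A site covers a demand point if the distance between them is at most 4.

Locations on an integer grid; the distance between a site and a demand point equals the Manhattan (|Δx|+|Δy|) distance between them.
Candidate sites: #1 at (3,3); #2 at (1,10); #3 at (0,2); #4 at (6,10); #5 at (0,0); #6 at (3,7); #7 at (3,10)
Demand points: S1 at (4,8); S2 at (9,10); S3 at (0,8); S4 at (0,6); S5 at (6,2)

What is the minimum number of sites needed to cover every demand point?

Coverage sets (demand points within 4 of each site):
  #1: {S5}
  #2: {S3}
  #3: {S4}
  #4: {S1, S2}
  #5: {}
  #6: {S1, S3, S4}
  #7: {S1}
No 2 sites suffice: every size-2 union leaves at least one demand point uncovered.
But {#1, #4, #6} covers everything, so the minimum is 3.

3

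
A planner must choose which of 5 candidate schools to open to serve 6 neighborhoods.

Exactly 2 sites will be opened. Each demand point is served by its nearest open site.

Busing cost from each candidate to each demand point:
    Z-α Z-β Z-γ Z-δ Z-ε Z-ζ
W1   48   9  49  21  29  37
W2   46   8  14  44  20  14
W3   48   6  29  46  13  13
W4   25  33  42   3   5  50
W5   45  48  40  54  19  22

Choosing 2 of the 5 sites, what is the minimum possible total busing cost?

Open {W2, W4}.
  Z-α→W4 25, Z-β→W2 8, Z-γ→W2 14, Z-δ→W4 3, Z-ε→W4 5, Z-ζ→W2 14  ⇒ total 69.
Compare {W3, W4}: total 81.
Compare {W1, W4}: total 121.
No size-2 selection does better; minimum is 69.

69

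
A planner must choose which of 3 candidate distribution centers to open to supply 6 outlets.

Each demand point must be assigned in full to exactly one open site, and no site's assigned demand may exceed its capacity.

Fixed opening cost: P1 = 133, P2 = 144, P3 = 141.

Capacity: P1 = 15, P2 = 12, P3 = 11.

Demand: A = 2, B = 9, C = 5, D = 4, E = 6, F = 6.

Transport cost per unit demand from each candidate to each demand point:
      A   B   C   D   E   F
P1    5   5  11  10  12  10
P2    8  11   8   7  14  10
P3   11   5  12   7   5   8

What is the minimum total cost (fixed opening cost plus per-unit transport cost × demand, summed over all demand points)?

Open {P1, P2, P3}; cheapest assignment that respects the capacities:
  P1 (cap 15, load 11): A, B — cost 2×5 + 9×5 = 55
  P2 (cap 12, load 11): C, F — cost 5×8 + 6×10 = 100
  P3 (cap 11, load 10): D, E — cost 4×7 + 6×5 = 58
  Shipping 213, fixed 418 → total 631.
  Any other capacity-feasible assignment to {P1, P2, P3} ships for at least 213.
Total demand is 32 and no other set of sites has combined capacity ≥ 32, so {P1, P2, P3} is the only feasible choice of open sites. Minimum: 631.

631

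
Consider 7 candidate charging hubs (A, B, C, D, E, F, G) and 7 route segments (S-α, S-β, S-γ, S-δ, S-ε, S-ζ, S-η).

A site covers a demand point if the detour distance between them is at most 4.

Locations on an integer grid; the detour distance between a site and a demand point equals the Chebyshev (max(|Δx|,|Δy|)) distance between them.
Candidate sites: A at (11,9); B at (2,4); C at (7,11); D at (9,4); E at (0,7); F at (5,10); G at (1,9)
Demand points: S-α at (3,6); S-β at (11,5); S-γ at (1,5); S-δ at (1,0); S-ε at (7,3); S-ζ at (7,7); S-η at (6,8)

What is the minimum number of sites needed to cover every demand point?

Coverage sets (demand points within 4 of each site):
  A: {S-β, S-ζ}
  B: {S-α, S-γ, S-δ, S-η}
  C: {S-ζ, S-η}
  D: {S-β, S-ε, S-ζ, S-η}
  E: {S-α, S-γ}
  F: {S-α, S-ζ, S-η}
  G: {S-α, S-γ}
No single site covers all 7 demand points.
But {B, D} covers everything, so the minimum is 2.

2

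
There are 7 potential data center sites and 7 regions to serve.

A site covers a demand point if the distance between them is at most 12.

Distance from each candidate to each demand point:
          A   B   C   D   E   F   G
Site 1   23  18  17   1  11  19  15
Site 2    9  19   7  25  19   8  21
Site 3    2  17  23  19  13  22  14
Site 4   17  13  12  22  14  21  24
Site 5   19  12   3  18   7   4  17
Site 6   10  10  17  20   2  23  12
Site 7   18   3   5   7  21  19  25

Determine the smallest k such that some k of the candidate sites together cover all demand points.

Coverage sets (demand points within 12 of each site):
  Site 1: {D, E}
  Site 2: {A, C, F}
  Site 3: {A}
  Site 4: {C}
  Site 5: {B, C, E, F}
  Site 6: {A, B, E, G}
  Site 7: {B, C, D}
No 2 sites suffice: every size-2 union leaves at least one demand point uncovered.
But {Site 1, Site 2, Site 6} covers everything, so the minimum is 3.

3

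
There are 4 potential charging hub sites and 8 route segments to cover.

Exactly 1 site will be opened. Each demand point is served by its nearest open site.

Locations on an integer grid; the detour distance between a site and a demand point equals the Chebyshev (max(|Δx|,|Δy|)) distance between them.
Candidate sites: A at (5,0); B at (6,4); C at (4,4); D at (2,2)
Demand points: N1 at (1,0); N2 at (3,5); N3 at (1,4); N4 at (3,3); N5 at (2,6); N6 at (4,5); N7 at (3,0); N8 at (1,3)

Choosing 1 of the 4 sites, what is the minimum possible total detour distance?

Open {D}.
  N1→D 2, N2→D 3, N3→D 2, N4→D 1, N5→D 4, N6→D 3, N7→D 2, N8→D 1  ⇒ total 18.
Compare {C}: total 19.
Compare {B}: total 31.
No size-1 selection does better; minimum is 18.

18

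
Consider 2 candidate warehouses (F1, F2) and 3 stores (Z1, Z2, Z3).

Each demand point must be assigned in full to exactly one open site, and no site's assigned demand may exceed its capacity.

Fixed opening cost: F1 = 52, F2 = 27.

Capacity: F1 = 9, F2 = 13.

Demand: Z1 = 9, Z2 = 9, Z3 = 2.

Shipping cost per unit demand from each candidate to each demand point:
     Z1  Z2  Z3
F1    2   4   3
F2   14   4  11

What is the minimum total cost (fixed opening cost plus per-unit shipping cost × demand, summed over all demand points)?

155

Open {F1, F2}; cheapest assignment that respects the capacities:
  F1 (cap 9, load 9): Z1 — cost 9×2 = 18
  F2 (cap 13, load 11): Z2, Z3 — cost 9×4 + 2×11 = 58
  Shipping 76, fixed 79 → total 155.
  Any other capacity-feasible assignment to {F1, F2} ships for at least 76.
Total demand is 20 and no other set of sites has combined capacity ≥ 20, so {F1, F2} is the only feasible choice of open sites. Minimum: 155.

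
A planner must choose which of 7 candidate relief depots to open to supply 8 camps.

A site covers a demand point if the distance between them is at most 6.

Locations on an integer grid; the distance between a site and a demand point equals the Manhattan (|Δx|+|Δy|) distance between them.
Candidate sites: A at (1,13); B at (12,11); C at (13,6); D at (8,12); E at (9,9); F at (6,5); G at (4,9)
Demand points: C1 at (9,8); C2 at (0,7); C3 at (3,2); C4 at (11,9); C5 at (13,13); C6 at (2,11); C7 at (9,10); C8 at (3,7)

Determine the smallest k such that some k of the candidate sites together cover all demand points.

Coverage sets (demand points within 6 of each site):
  A: {C6}
  B: {C1, C4, C5, C7}
  C: {C1, C4}
  D: {C1, C4, C5, C7}
  E: {C1, C4, C7}
  F: {C1, C3, C8}
  G: {C1, C2, C6, C7, C8}
No 2 sites suffice: every size-2 union leaves at least one demand point uncovered.
But {B, F, G} covers everything, so the minimum is 3.

3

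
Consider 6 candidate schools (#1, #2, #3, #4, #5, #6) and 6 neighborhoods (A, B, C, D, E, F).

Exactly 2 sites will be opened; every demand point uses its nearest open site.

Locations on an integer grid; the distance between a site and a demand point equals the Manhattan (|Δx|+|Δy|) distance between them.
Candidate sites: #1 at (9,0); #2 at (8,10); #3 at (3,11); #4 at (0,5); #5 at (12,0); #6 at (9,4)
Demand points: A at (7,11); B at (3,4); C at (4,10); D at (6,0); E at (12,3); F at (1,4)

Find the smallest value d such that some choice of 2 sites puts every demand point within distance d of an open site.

Open {#2, #6}.
  Farthest demand point is F at distance 8 (to #6); all others are ≤ 8.
With {#3, #6} the worst case is 8.
With {#1, #3} the worst case is 9.
No size-2 selection achieves below 8.

8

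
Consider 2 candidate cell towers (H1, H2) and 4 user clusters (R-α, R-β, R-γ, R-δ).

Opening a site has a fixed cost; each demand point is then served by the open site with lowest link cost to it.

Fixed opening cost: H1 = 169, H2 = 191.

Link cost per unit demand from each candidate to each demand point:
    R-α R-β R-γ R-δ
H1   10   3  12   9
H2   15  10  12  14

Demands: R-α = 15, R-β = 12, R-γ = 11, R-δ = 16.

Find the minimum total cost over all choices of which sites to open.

631

Open {H1}: assign each demand point to its cheapest open site.
  R-α→H1 15×10=150, R-β→H1 12×3=36, R-γ→H1 11×12=132, R-δ→H1 16×9=144
  link cost 462, fixed 169 → total 631.
Compare {H1, H2}: link cost 462 + fixed 360 = 822.
Compare {H2}: link cost 701 + fixed 191 = 892.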